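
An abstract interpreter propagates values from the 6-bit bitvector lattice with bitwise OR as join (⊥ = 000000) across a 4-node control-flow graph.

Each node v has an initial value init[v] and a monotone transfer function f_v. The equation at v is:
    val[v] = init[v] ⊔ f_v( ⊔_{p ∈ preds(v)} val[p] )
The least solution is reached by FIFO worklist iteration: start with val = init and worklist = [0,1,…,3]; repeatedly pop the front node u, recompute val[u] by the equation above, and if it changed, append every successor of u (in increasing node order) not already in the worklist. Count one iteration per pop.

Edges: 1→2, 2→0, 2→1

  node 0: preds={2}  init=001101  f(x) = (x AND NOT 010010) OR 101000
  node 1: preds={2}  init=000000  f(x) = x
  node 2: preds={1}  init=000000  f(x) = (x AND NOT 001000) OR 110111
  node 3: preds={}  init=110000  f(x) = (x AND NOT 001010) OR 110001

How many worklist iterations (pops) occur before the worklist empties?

Trace (7 dequeues):
  [1] u=0 | in 000000 | out 101101 | prev 001101 | push {}
  [2] u=1 | in 000000 | out 000000 | ==
  [3] u=2 | in 000000 | out 110111 | prev 000000 | push {0,1}
  [4] u=3 | in 000000 | out 110001 | prev 110000 | push {}
  [5] u=0 | in 110111 | out 101101 | ==
  [6] u=1 | in 110111 | out 110111 | prev 000000 | push {2}
  [7] u=2 | in 110111 | out 110111 | ==

Converged values:
  [0] 101101
  [1] 110111
  [2] 110111
  [3] 110001

7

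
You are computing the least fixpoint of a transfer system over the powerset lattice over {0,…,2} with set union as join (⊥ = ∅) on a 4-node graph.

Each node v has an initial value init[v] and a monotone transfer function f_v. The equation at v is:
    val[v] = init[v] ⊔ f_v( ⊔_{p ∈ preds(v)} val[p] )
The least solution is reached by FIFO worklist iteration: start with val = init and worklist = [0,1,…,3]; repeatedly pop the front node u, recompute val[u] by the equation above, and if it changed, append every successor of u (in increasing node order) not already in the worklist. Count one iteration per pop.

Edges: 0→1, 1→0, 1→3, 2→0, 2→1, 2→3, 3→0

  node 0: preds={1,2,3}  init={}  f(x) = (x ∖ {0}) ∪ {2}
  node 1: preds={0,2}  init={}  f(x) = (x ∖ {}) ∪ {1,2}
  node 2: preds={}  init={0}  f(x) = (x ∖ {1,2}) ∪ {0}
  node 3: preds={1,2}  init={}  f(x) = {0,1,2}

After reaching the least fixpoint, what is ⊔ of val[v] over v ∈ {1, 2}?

Worklist (6 pops):
  #1 pop 0: in={0} → {2} (was {}); enqueue []
  #2 pop 1: in={0,2} → {0,1,2} (was {}); enqueue [0]
  #3 pop 2: in={} → {0} (no change)
  #4 pop 3: in={0,1,2} → {0,1,2} (was {}); enqueue []
  #5 pop 0: in={0,1,2} → {1,2} (was {2}); enqueue [1]
  #6 pop 1: in={0,1,2} → {0,1,2} (no change)

Fixpoint:
  val[0] = {1,2}
  val[1] = {0,1,2}
  val[2] = {0}
  val[3] = {0,1,2}

{0,1,2}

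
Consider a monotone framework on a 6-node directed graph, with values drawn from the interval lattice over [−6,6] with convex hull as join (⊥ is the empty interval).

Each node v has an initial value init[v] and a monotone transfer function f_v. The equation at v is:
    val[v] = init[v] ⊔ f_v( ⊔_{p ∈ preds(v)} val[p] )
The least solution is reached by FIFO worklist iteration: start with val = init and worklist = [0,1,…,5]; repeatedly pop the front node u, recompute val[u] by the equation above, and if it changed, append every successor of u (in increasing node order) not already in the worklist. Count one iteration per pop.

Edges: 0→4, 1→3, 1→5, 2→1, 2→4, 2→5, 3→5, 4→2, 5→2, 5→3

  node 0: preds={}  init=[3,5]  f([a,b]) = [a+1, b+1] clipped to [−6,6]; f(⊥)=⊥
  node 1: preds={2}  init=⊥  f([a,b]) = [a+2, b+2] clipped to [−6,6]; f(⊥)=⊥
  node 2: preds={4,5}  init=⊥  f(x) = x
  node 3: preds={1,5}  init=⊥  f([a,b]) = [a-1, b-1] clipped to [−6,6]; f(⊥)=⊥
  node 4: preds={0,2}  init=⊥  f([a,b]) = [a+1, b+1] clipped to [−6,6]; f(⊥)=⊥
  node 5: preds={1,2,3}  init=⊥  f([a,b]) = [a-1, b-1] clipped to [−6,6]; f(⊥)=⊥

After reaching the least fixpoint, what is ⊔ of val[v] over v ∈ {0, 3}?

Worklist (43 pops):
  #1 pop 0: in=⊥ → [3,5] (no change)
  #2 pop 1: in=⊥ → ⊥ (no change)
  #3 pop 2: in=⊥ → ⊥ (no change)
  #4 pop 3: in=⊥ → ⊥ (no change)
  #5 pop 4: in=[3,5] → [4,6] (was ⊥); enqueue [2]
  #6 pop 5: in=⊥ → ⊥ (no change)
  #7 pop 2: in=[4,6] → [4,6] (was ⊥); enqueue [1,4,5]
  #8 pop 1: in=[4,6] → [6,6] (was ⊥); enqueue [3]
  #9 pop 4: in=[3,6] → [4,6] (no change)
  #10 pop 5: in=[4,6] → [3,5] (was ⊥); enqueue [2]
  #11 pop 3: in=[3,6] → [2,5] (was ⊥); enqueue [5]
  #12 pop 2: in=[3,6] → [3,6] (was [4,6]); enqueue [1,4]
  #13 pop 5: in=[2,6] → [1,5] (was [3,5]); enqueue [2,3]
  #14 pop 1: in=[3,6] → [5,6] (was [6,6]); enqueue [5]
  #15 pop 4: in=[3,6] → [4,6] (no change)
  #16 pop 2: in=[1,6] → [1,6] (was [3,6]); enqueue [1,4]
  #17 pop 3: in=[1,6] → [0,5] (was [2,5]); enqueue []
  #18 pop 5: in=[0,6] → [-1,5] (was [1,5]); enqueue [2,3]
  #19 pop 1: in=[1,6] → [3,6] (was [5,6]); enqueue [5]
  #20 pop 4: in=[1,6] → [2,6] (was [4,6]); enqueue []
  #21 pop 2: in=[-1,6] → [-1,6] (was [1,6]); enqueue [1,4]
  #22 pop 3: in=[-1,6] → [-2,5] (was [0,5]); enqueue []
  #23 pop 5: in=[-2,6] → [-3,5] (was [-1,5]); enqueue [2,3]
  #24 pop 1: in=[-1,6] → [1,6] (was [3,6]); enqueue [5]
  #25 pop 4: in=[-1,6] → [0,6] (was [2,6]); enqueue []
  #26 pop 2: in=[-3,6] → [-3,6] (was [-1,6]); enqueue [1,4]
  #27 pop 3: in=[-3,6] → [-4,5] (was [-2,5]); enqueue []
  #28 pop 5: in=[-4,6] → [-5,5] (was [-3,5]); enqueue [2,3]
  #29 pop 1: in=[-3,6] → [-1,6] (was [1,6]); enqueue [5]
  #30 pop 4: in=[-3,6] → [-2,6] (was [0,6]); enqueue []
  #31 pop 2: in=[-5,6] → [-5,6] (was [-3,6]); enqueue [1,4]
  #32 pop 3: in=[-5,6] → [-6,5] (was [-4,5]); enqueue []
  #33 pop 5: in=[-6,6] → [-6,5] (was [-5,5]); enqueue [2,3]
  #34 pop 1: in=[-5,6] → [-3,6] (was [-1,6]); enqueue [5]
  #35 pop 4: in=[-5,6] → [-4,6] (was [-2,6]); enqueue []
  #36 pop 2: in=[-6,6] → [-6,6] (was [-5,6]); enqueue [1,4]
  #37 pop 3: in=[-6,6] → [-6,5] (no change)
  #38 pop 5: in=[-6,6] → [-6,5] (no change)
  #39 pop 1: in=[-6,6] → [-4,6] (was [-3,6]); enqueue [3,5]
  #40 pop 4: in=[-6,6] → [-5,6] (was [-4,6]); enqueue [2]
  #41 pop 3: in=[-6,6] → [-6,5] (no change)
  #42 pop 5: in=[-6,6] → [-6,5] (no change)
  #43 pop 2: in=[-6,6] → [-6,6] (no change)

Fixpoint:
  val[0] = [3,5]
  val[1] = [-4,6]
  val[2] = [-6,6]
  val[3] = [-6,5]
  val[4] = [-5,6]
  val[5] = [-6,5]

[-6,5]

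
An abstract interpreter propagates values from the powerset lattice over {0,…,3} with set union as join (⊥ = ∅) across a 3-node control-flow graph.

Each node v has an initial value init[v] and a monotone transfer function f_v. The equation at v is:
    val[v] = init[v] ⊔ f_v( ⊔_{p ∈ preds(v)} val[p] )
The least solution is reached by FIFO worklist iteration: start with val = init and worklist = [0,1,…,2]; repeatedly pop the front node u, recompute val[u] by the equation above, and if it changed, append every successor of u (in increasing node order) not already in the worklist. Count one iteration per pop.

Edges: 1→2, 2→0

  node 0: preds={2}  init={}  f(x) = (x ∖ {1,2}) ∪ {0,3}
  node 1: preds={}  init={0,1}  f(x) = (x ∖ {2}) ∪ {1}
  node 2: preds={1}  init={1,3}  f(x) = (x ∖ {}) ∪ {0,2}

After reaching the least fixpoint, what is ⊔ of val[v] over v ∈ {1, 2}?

Trace (4 dequeues):
  [1] u=0 | in {1,3} | out {0,3} | prev {} | push {}
  [2] u=1 | in {} | out {0,1} | ==
  [3] u=2 | in {0,1} | out {0,1,2,3} | prev {1,3} | push {0}
  [4] u=0 | in {0,1,2,3} | out {0,3} | ==

Converged values:
  [0] {0,3}
  [1] {0,1}
  [2] {0,1,2,3}

{0,1,2,3}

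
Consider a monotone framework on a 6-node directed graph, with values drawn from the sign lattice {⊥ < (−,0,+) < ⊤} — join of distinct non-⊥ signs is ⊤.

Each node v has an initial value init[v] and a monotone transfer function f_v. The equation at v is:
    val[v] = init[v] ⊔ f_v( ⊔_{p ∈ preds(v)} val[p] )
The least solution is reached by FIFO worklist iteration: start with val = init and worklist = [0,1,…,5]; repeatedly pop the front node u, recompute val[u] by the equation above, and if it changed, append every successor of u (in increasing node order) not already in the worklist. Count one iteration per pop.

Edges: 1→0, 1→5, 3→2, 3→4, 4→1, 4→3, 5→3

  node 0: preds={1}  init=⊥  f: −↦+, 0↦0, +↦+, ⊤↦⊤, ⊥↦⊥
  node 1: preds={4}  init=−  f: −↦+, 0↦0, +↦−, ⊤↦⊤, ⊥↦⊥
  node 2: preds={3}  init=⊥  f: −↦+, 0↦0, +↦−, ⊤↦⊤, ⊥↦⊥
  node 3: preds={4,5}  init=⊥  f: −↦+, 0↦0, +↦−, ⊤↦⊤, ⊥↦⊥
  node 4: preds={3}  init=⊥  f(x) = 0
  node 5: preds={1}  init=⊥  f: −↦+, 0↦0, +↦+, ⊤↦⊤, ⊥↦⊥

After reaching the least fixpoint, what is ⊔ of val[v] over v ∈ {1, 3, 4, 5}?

⊤

Worklist (13 pops):
  #1 pop 0: in=− → + (was ⊥); enqueue []
  #2 pop 1: in=⊥ → − (no change)
  #3 pop 2: in=⊥ → ⊥ (no change)
  #4 pop 3: in=⊥ → ⊥ (no change)
  #5 pop 4: in=⊥ → 0 (was ⊥); enqueue [1,3]
  #6 pop 5: in=− → + (was ⊥); enqueue []
  #7 pop 1: in=0 → ⊤ (was −); enqueue [0,5]
  #8 pop 3: in=⊤ → ⊤ (was ⊥); enqueue [2,4]
  #9 pop 0: in=⊤ → ⊤ (was +); enqueue []
  #10 pop 5: in=⊤ → ⊤ (was +); enqueue [3]
  #11 pop 2: in=⊤ → ⊤ (was ⊥); enqueue []
  #12 pop 4: in=⊤ → 0 (no change)
  #13 pop 3: in=⊤ → ⊤ (no change)

Fixpoint:
  val[0] = ⊤
  val[1] = ⊤
  val[2] = ⊤
  val[3] = ⊤
  val[4] = 0
  val[5] = ⊤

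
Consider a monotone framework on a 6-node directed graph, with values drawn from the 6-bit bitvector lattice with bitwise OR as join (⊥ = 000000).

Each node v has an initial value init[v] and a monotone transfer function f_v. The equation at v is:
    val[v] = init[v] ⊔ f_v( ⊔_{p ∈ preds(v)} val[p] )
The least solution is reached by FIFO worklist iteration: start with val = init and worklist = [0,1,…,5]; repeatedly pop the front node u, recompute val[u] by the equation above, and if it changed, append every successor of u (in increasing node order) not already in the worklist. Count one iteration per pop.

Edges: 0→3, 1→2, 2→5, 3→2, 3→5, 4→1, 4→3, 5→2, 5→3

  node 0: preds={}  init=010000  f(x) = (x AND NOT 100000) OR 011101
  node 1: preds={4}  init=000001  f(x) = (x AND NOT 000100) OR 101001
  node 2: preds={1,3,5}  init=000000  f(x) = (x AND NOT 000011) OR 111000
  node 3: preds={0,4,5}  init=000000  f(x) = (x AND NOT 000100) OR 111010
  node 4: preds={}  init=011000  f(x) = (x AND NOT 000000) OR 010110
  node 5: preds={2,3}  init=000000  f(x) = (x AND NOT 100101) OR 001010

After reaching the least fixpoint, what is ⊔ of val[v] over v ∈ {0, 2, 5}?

Trace (10 dequeues):
  [1] u=0 | in 000000 | out 011101 | prev 010000 | push {}
  [2] u=1 | in 011000 | out 111001 | prev 000001 | push {}
  [3] u=2 | in 111001 | out 111000 | prev 000000 | push {}
  [4] u=3 | in 011101 | out 111011 | prev 000000 | push {2}
  [5] u=4 | in 000000 | out 011110 | prev 011000 | push {1,3}
  [6] u=5 | in 111011 | out 011010 | prev 000000 | push {}
  [7] u=2 | in 111011 | out 111000 | ==
  [8] u=1 | in 011110 | out 111011 | prev 111001 | push {2}
  [9] u=3 | in 011111 | out 111011 | ==
  [10] u=2 | in 111011 | out 111000 | ==

Converged values:
  [0] 011101
  [1] 111011
  [2] 111000
  [3] 111011
  [4] 011110
  [5] 011010

111111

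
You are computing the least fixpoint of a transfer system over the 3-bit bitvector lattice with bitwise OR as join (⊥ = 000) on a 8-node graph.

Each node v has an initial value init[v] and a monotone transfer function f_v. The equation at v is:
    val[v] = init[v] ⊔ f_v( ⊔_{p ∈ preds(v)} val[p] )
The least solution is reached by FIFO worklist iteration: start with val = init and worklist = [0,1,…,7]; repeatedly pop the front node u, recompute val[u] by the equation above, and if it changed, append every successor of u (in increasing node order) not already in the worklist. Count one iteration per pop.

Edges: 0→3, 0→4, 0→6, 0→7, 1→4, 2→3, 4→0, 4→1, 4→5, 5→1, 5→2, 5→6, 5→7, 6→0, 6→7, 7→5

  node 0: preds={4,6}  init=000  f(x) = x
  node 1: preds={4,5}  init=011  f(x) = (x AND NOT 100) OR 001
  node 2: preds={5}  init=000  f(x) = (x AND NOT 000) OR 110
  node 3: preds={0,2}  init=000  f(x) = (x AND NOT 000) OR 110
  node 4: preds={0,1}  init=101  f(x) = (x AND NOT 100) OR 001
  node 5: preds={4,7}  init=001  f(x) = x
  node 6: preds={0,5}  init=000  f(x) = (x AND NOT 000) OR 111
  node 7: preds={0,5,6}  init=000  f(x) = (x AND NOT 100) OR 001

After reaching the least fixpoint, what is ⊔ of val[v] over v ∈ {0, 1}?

Trace (16 dequeues):
  [1] u=0 | in 101 | out 101 | prev 000 | push {}
  [2] u=1 | in 101 | out 011 | ==
  [3] u=2 | in 001 | out 111 | prev 000 | push {}
  [4] u=3 | in 111 | out 111 | prev 000 | push {}
  [5] u=4 | in 111 | out 111 | prev 101 | push {0,1}
  [6] u=5 | in 111 | out 111 | prev 001 | push {2}
  [7] u=6 | in 111 | out 111 | prev 000 | push {}
  [8] u=7 | in 111 | out 011 | prev 000 | push {5}
  [9] u=0 | in 111 | out 111 | prev 101 | push {3,4,6,7}
  [10] u=1 | in 111 | out 011 | ==
  [11] u=2 | in 111 | out 111 | ==
  [12] u=5 | in 111 | out 111 | ==
  [13] u=3 | in 111 | out 111 | ==
  [14] u=4 | in 111 | out 111 | ==
  [15] u=6 | in 111 | out 111 | ==
  [16] u=7 | in 111 | out 011 | ==

Converged values:
  [0] 111
  [1] 011
  [2] 111
  [3] 111
  [4] 111
  [5] 111
  [6] 111
  [7] 011

111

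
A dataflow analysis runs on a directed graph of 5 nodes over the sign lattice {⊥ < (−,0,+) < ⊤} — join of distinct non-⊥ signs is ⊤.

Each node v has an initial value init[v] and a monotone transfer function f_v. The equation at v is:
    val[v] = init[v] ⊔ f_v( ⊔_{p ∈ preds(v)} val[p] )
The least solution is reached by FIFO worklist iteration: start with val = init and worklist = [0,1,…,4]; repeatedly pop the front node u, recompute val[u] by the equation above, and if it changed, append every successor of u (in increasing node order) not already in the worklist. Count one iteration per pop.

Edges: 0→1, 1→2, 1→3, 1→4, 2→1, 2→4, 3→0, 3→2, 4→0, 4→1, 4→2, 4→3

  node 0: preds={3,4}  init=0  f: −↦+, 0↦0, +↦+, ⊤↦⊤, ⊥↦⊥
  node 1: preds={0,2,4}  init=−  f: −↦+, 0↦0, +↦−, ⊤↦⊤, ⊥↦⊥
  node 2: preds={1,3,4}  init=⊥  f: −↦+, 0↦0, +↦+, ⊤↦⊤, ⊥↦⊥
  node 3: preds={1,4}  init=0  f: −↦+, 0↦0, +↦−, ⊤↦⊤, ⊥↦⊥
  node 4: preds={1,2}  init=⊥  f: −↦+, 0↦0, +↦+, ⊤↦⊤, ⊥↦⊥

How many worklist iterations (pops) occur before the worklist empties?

10

Iteration log — 10 steps:
  step 1. node 0  ⊔preds=0  new=0  stable
  step 2. node 1  ⊔preds=0  new=⊤  old=−  +wl: 
  step 3. node 2  ⊔preds=⊤  new=⊤  old=⊥  +wl: 1
  step 4. node 3  ⊔preds=⊤  new=⊤  old=0  +wl: 0,2
  step 5. node 4  ⊔preds=⊤  new=⊤  old=⊥  +wl: 3
  step 6. node 1  ⊔preds=⊤  new=⊤  stable
  step 7. node 0  ⊔preds=⊤  new=⊤  old=0  +wl: 1
  step 8. node 2  ⊔preds=⊤  new=⊤  stable
  step 9. node 3  ⊔preds=⊤  new=⊤  stable
  step 10. node 1  ⊔preds=⊤  new=⊤  stable

Least fixpoint reached:
  node 0: ⊤
  node 1: ⊤
  node 2: ⊤
  node 3: ⊤
  node 4: ⊤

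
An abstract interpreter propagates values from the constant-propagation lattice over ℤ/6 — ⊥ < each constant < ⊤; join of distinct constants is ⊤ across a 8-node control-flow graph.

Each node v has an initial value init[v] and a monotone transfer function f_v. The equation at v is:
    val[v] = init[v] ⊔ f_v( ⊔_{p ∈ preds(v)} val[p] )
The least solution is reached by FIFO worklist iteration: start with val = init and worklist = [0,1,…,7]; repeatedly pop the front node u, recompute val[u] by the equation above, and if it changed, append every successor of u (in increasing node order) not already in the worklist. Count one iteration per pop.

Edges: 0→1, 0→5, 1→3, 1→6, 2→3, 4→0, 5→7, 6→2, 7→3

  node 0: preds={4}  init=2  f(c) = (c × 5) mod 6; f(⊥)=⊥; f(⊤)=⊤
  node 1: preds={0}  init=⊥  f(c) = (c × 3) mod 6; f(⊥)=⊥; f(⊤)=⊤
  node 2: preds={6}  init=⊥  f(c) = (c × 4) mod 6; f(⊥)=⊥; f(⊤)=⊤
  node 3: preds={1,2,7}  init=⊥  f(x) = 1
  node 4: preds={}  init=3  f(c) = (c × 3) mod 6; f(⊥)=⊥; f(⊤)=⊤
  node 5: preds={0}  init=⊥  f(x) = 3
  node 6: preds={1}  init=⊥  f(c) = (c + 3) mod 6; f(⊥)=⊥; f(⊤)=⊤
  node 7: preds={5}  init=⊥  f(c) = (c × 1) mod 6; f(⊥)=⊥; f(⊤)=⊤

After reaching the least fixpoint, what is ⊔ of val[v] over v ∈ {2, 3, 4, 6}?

⊤

Trace (10 dequeues):
  [1] u=0 | in 3 | out ⊤ | prev 2 | push {}
  [2] u=1 | in ⊤ | out ⊤ | prev ⊥ | push {}
  [3] u=2 | in ⊥ | out ⊥ | ==
  [4] u=3 | in ⊤ | out 1 | prev ⊥ | push {}
  [5] u=4 | in ⊥ | out 3 | ==
  [6] u=5 | in ⊤ | out 3 | prev ⊥ | push {}
  [7] u=6 | in ⊤ | out ⊤ | prev ⊥ | push {2}
  [8] u=7 | in 3 | out 3 | prev ⊥ | push {3}
  [9] u=2 | in ⊤ | out ⊤ | prev ⊥ | push {}
  [10] u=3 | in ⊤ | out 1 | ==

Converged values:
  [0] ⊤
  [1] ⊤
  [2] ⊤
  [3] 1
  [4] 3
  [5] 3
  [6] ⊤
  [7] 3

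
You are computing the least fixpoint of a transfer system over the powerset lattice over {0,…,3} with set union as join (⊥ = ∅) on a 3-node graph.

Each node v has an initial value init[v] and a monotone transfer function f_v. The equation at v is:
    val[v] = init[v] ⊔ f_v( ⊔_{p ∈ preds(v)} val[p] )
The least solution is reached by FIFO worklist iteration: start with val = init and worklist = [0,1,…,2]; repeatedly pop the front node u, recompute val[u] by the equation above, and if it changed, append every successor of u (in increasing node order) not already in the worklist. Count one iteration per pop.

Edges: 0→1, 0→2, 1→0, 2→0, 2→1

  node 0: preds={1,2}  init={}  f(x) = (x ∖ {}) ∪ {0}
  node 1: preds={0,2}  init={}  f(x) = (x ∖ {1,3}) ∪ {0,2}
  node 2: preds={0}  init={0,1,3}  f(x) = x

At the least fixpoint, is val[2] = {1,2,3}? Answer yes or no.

Worklist (8 pops):
  #1 pop 0: in={0,1,3} → {0,1,3} (was {}); enqueue []
  #2 pop 1: in={0,1,3} → {0,2} (was {}); enqueue [0]
  #3 pop 2: in={0,1,3} → {0,1,3} (no change)
  #4 pop 0: in={0,1,2,3} → {0,1,2,3} (was {0,1,3}); enqueue [1,2]
  #5 pop 1: in={0,1,2,3} → {0,2} (no change)
  #6 pop 2: in={0,1,2,3} → {0,1,2,3} (was {0,1,3}); enqueue [0,1]
  #7 pop 0: in={0,1,2,3} → {0,1,2,3} (no change)
  #8 pop 1: in={0,1,2,3} → {0,2} (no change)

Fixpoint:
  val[0] = {0,1,2,3}
  val[1] = {0,2}
  val[2] = {0,1,2,3}

no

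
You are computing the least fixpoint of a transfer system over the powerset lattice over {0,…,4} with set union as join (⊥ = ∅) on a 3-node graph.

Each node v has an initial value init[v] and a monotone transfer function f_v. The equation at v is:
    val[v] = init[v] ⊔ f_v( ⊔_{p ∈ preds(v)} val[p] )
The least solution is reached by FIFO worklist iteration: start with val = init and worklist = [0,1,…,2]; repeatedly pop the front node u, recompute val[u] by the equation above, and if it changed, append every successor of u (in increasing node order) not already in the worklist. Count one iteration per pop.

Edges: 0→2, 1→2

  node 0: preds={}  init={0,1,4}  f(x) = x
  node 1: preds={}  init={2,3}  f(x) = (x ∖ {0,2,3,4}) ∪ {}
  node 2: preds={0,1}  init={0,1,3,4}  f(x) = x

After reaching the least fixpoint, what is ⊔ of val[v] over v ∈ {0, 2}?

Trace (3 dequeues):
  [1] u=0 | in {} | out {0,1,4} | ==
  [2] u=1 | in {} | out {2,3} | ==
  [3] u=2 | in {0,1,2,3,4} | out {0,1,2,3,4} | prev {0,1,3,4} | push {}

Converged values:
  [0] {0,1,4}
  [1] {2,3}
  [2] {0,1,2,3,4}

{0,1,2,3,4}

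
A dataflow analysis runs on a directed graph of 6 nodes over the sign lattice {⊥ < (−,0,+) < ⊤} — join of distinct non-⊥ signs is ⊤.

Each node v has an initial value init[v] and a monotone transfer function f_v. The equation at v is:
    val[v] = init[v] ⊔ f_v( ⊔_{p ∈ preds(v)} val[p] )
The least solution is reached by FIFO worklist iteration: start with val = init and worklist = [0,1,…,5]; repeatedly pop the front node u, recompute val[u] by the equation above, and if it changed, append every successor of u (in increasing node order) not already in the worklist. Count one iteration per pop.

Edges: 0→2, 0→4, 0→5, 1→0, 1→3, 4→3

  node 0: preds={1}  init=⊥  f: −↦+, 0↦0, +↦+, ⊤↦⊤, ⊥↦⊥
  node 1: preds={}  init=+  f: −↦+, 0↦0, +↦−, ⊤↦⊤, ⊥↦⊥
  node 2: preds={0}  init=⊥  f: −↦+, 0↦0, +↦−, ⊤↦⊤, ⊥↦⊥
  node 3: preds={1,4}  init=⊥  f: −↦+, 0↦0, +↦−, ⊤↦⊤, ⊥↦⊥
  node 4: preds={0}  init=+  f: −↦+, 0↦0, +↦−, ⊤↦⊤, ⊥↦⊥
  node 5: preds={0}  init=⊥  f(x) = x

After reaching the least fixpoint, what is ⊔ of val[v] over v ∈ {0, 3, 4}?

⊤

Trace (7 dequeues):
  [1] u=0 | in + | out + | prev ⊥ | push {}
  [2] u=1 | in ⊥ | out + | ==
  [3] u=2 | in + | out − | prev ⊥ | push {}
  [4] u=3 | in + | out − | prev ⊥ | push {}
  [5] u=4 | in + | out ⊤ | prev + | push {3}
  [6] u=5 | in + | out + | prev ⊥ | push {}
  [7] u=3 | in ⊤ | out ⊤ | prev − | push {}

Converged values:
  [0] +
  [1] +
  [2] −
  [3] ⊤
  [4] ⊤
  [5] +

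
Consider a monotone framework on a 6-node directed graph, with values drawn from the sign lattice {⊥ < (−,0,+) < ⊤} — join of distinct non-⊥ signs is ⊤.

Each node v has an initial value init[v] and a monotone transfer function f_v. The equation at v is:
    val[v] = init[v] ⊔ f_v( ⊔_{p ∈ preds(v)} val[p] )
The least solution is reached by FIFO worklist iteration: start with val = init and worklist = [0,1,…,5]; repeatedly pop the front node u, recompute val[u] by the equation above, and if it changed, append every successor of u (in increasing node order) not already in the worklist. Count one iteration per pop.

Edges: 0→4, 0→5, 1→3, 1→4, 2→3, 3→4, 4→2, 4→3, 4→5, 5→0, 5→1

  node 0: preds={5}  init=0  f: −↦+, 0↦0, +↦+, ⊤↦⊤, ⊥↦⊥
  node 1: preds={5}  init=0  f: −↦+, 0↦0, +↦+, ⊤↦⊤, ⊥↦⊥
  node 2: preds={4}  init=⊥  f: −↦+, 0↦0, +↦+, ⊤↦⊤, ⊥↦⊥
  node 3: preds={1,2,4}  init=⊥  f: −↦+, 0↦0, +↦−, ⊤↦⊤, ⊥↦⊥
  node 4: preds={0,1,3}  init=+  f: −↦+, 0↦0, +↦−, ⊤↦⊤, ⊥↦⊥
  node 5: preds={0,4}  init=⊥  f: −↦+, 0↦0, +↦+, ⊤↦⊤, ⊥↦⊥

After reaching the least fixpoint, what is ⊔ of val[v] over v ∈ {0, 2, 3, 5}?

⊤

Trace (13 dequeues):
  [1] u=0 | in ⊥ | out 0 | ==
  [2] u=1 | in ⊥ | out 0 | ==
  [3] u=2 | in + | out + | prev ⊥ | push {}
  [4] u=3 | in ⊤ | out ⊤ | prev ⊥ | push {}
  [5] u=4 | in ⊤ | out ⊤ | prev + | push {2,3}
  [6] u=5 | in ⊤ | out ⊤ | prev ⊥ | push {0,1}
  [7] u=2 | in ⊤ | out ⊤ | prev + | push {}
  [8] u=3 | in ⊤ | out ⊤ | ==
  [9] u=0 | in ⊤ | out ⊤ | prev 0 | push {4,5}
  [10] u=1 | in ⊤ | out ⊤ | prev 0 | push {3}
  [11] u=4 | in ⊤ | out ⊤ | ==
  [12] u=5 | in ⊤ | out ⊤ | ==
  [13] u=3 | in ⊤ | out ⊤ | ==

Converged values:
  [0] ⊤
  [1] ⊤
  [2] ⊤
  [3] ⊤
  [4] ⊤
  [5] ⊤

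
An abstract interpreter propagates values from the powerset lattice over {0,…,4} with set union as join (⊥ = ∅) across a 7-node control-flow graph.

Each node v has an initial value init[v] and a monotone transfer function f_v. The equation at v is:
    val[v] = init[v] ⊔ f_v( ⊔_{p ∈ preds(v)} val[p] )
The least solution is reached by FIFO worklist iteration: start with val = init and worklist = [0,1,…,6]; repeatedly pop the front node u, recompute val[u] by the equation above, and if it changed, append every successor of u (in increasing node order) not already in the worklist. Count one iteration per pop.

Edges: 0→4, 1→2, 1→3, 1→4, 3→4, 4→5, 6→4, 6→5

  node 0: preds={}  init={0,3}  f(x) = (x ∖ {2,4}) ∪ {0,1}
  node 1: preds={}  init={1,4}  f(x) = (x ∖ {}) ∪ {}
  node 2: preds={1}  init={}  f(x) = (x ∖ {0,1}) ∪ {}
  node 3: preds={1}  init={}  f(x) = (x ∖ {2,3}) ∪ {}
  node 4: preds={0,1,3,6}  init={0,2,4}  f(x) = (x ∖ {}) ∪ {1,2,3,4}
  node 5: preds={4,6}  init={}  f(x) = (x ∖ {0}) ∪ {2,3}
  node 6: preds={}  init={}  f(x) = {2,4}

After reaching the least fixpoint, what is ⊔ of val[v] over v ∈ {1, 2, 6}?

{1,2,4}

Worklist (9 pops):
  #1 pop 0: in={} → {0,1,3} (was {0,3}); enqueue []
  #2 pop 1: in={} → {1,4} (no change)
  #3 pop 2: in={1,4} → {4} (was {}); enqueue []
  #4 pop 3: in={1,4} → {1,4} (was {}); enqueue []
  #5 pop 4: in={0,1,3,4} → {0,1,2,3,4} (was {0,2,4}); enqueue []
  #6 pop 5: in={0,1,2,3,4} → {1,2,3,4} (was {}); enqueue []
  #7 pop 6: in={} → {2,4} (was {}); enqueue [4,5]
  #8 pop 4: in={0,1,2,3,4} → {0,1,2,3,4} (no change)
  #9 pop 5: in={0,1,2,3,4} → {1,2,3,4} (no change)

Fixpoint:
  val[0] = {0,1,3}
  val[1] = {1,4}
  val[2] = {4}
  val[3] = {1,4}
  val[4] = {0,1,2,3,4}
  val[5] = {1,2,3,4}
  val[6] = {2,4}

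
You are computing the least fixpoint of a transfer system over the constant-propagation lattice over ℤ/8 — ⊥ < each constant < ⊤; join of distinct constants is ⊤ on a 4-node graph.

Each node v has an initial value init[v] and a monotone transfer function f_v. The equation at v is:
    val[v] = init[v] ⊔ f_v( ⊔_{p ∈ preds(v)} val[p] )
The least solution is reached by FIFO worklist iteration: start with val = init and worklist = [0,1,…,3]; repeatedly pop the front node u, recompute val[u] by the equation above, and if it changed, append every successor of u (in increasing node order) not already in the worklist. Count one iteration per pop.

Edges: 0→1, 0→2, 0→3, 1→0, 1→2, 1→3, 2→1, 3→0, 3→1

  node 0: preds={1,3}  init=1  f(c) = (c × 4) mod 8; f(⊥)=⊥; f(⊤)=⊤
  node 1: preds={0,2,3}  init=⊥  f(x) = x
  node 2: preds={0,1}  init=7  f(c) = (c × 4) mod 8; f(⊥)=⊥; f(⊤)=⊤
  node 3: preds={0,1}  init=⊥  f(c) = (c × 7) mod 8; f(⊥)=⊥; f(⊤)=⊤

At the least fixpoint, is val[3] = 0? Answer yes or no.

no

Worklist (8 pops):
  #1 pop 0: in=⊥ → 1 (no change)
  #2 pop 1: in=⊤ → ⊤ (was ⊥); enqueue [0]
  #3 pop 2: in=⊤ → ⊤ (was 7); enqueue [1]
  #4 pop 3: in=⊤ → ⊤ (was ⊥); enqueue []
  #5 pop 0: in=⊤ → ⊤ (was 1); enqueue [2,3]
  #6 pop 1: in=⊤ → ⊤ (no change)
  #7 pop 2: in=⊤ → ⊤ (no change)
  #8 pop 3: in=⊤ → ⊤ (no change)

Fixpoint:
  val[0] = ⊤
  val[1] = ⊤
  val[2] = ⊤
  val[3] = ⊤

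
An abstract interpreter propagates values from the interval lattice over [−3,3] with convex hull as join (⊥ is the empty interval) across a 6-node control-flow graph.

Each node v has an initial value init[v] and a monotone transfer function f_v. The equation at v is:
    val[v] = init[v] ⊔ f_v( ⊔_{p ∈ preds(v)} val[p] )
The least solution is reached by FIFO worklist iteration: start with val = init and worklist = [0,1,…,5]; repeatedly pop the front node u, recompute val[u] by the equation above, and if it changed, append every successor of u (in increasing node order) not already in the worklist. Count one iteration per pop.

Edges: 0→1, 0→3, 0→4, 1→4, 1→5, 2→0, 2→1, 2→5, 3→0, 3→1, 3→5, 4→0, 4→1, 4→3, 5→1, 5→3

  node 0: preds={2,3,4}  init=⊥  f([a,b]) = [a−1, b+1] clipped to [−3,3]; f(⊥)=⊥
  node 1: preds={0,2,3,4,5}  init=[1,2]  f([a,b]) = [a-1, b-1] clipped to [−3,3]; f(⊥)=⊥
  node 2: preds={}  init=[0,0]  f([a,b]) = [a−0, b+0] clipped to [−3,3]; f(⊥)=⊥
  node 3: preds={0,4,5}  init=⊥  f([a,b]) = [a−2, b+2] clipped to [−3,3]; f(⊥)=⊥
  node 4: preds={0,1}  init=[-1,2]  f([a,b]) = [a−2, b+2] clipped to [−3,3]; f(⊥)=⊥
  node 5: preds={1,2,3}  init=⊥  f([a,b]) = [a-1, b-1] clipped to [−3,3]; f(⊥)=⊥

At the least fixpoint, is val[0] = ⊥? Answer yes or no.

no

Worklist (10 pops):
  #1 pop 0: in=[-1,2] → [-2,3] (was ⊥); enqueue []
  #2 pop 1: in=[-2,3] → [-3,2] (was [1,2]); enqueue []
  #3 pop 2: in=⊥ → [0,0] (no change)
  #4 pop 3: in=[-2,3] → [-3,3] (was ⊥); enqueue [0,1]
  #5 pop 4: in=[-3,3] → [-3,3] (was [-1,2]); enqueue [3]
  #6 pop 5: in=[-3,3] → [-3,2] (was ⊥); enqueue []
  #7 pop 0: in=[-3,3] → [-3,3] (was [-2,3]); enqueue [4]
  #8 pop 1: in=[-3,3] → [-3,2] (no change)
  #9 pop 3: in=[-3,3] → [-3,3] (no change)
  #10 pop 4: in=[-3,3] → [-3,3] (no change)

Fixpoint:
  val[0] = [-3,3]
  val[1] = [-3,2]
  val[2] = [0,0]
  val[3] = [-3,3]
  val[4] = [-3,3]
  val[5] = [-3,2]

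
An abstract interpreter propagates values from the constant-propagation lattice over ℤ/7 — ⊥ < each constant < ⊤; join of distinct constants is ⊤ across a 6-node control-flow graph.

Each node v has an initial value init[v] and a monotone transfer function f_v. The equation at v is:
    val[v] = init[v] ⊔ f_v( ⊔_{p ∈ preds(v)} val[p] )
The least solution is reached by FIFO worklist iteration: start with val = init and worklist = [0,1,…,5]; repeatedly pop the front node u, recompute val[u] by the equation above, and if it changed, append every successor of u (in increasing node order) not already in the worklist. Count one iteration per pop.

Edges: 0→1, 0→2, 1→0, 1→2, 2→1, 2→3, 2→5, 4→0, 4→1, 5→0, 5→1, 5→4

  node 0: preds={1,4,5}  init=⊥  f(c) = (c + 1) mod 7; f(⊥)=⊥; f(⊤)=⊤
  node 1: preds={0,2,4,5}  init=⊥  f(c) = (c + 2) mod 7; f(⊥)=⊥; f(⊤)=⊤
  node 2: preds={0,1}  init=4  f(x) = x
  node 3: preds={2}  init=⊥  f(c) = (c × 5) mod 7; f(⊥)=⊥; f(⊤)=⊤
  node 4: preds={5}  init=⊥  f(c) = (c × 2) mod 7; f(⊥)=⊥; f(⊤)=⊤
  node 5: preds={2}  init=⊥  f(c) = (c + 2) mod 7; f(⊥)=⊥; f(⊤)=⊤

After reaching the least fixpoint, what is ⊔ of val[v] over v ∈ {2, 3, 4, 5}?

Iteration log — 12 steps:
  step 1. node 0  ⊔preds=⊥  new=⊥  stable
  step 2. node 1  ⊔preds=4  new=6  old=⊥  +wl: 0
  step 3. node 2  ⊔preds=6  new=⊤  old=4  +wl: 1
  step 4. node 3  ⊔preds=⊤  new=⊤  old=⊥  +wl: 
  step 5. node 4  ⊔preds=⊥  new=⊥  stable
  step 6. node 5  ⊔preds=⊤  new=⊤  old=⊥  +wl: 4
  step 7. node 0  ⊔preds=⊤  new=⊤  old=⊥  +wl: 2
  step 8. node 1  ⊔preds=⊤  new=⊤  old=6  +wl: 0
  step 9. node 4  ⊔preds=⊤  new=⊤  old=⊥  +wl: 1
  step 10. node 2  ⊔preds=⊤  new=⊤  stable
  step 11. node 0  ⊔preds=⊤  new=⊤  stable
  step 12. node 1  ⊔preds=⊤  new=⊤  stable

Least fixpoint reached:
  node 0: ⊤
  node 1: ⊤
  node 2: ⊤
  node 3: ⊤
  node 4: ⊤
  node 5: ⊤

⊤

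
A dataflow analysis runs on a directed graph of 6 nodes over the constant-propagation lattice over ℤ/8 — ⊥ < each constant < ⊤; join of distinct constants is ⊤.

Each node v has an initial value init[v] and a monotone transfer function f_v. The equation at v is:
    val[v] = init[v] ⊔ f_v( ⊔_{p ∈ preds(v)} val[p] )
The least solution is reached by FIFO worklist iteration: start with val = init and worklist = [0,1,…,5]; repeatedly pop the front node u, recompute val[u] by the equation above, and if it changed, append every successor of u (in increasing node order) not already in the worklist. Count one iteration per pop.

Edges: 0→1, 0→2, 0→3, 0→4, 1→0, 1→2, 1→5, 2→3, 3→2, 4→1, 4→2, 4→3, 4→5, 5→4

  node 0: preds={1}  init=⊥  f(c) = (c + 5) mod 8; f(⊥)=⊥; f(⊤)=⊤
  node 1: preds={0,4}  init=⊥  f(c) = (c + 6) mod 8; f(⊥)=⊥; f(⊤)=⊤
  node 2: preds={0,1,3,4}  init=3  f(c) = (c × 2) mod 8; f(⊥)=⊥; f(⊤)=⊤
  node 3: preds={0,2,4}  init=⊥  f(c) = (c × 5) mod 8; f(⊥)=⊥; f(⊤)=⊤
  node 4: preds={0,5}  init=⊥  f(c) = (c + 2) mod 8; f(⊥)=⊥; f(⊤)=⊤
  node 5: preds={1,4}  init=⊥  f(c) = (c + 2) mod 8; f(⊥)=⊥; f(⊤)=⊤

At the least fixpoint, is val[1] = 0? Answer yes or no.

Worklist (9 pops):
  #1 pop 0: in=⊥ → ⊥ (no change)
  #2 pop 1: in=⊥ → ⊥ (no change)
  #3 pop 2: in=⊥ → 3 (no change)
  #4 pop 3: in=3 → 7 (was ⊥); enqueue [2]
  #5 pop 4: in=⊥ → ⊥ (no change)
  #6 pop 5: in=⊥ → ⊥ (no change)
  #7 pop 2: in=7 → ⊤ (was 3); enqueue [3]
  #8 pop 3: in=⊤ → ⊤ (was 7); enqueue [2]
  #9 pop 2: in=⊤ → ⊤ (no change)

Fixpoint:
  val[0] = ⊥
  val[1] = ⊥
  val[2] = ⊤
  val[3] = ⊤
  val[4] = ⊥
  val[5] = ⊥

no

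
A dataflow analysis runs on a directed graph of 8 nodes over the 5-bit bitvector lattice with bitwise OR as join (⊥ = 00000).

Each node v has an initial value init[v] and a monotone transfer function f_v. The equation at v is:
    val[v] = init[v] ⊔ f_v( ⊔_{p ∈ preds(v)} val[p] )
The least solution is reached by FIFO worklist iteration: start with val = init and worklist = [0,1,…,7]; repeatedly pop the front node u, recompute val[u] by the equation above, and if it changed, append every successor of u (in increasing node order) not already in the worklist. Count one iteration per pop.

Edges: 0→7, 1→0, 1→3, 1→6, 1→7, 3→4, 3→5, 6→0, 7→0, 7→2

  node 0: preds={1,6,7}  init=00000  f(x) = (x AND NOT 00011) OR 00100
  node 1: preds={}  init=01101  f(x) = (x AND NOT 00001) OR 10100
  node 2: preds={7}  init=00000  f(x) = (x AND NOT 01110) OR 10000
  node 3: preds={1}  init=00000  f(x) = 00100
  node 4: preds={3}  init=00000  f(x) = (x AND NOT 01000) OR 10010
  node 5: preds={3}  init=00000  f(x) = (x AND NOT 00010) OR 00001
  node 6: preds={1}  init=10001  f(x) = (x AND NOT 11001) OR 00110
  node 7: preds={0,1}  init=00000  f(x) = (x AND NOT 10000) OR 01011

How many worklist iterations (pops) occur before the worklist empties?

10

Trace (10 dequeues):
  [1] u=0 | in 11101 | out 11100 | prev 00000 | push {}
  [2] u=1 | in 00000 | out 11101 | prev 01101 | push {0}
  [3] u=2 | in 00000 | out 10000 | prev 00000 | push {}
  [4] u=3 | in 11101 | out 00100 | prev 00000 | push {}
  [5] u=4 | in 00100 | out 10110 | prev 00000 | push {}
  [6] u=5 | in 00100 | out 00101 | prev 00000 | push {}
  [7] u=6 | in 11101 | out 10111 | prev 10001 | push {}
  [8] u=7 | in 11101 | out 01111 | prev 00000 | push {2}
  [9] u=0 | in 11111 | out 11100 | ==
  [10] u=2 | in 01111 | out 10001 | prev 10000 | push {}

Converged values:
  [0] 11100
  [1] 11101
  [2] 10001
  [3] 00100
  [4] 10110
  [5] 00101
  [6] 10111
  [7] 01111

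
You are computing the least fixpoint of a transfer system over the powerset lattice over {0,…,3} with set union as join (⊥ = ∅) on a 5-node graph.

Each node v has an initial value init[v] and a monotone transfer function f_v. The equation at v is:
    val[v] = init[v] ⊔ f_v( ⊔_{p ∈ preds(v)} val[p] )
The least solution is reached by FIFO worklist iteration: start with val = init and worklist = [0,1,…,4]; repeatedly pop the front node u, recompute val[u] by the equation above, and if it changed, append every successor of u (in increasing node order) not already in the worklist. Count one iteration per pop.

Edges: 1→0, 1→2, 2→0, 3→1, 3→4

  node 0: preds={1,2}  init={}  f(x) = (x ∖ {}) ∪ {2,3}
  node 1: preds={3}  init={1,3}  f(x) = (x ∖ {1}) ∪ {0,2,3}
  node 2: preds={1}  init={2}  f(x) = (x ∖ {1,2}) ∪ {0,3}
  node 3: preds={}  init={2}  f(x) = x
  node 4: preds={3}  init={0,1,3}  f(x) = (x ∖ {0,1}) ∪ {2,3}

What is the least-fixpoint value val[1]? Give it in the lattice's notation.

{0,1,2,3}

Worklist (6 pops):
  #1 pop 0: in={1,2,3} → {1,2,3} (was {}); enqueue []
  #2 pop 1: in={2} → {0,1,2,3} (was {1,3}); enqueue [0]
  #3 pop 2: in={0,1,2,3} → {0,2,3} (was {2}); enqueue []
  #4 pop 3: in={} → {2} (no change)
  #5 pop 4: in={2} → {0,1,2,3} (was {0,1,3}); enqueue []
  #6 pop 0: in={0,1,2,3} → {0,1,2,3} (was {1,2,3}); enqueue []

Fixpoint:
  val[0] = {0,1,2,3}
  val[1] = {0,1,2,3}
  val[2] = {0,2,3}
  val[3] = {2}
  val[4] = {0,1,2,3}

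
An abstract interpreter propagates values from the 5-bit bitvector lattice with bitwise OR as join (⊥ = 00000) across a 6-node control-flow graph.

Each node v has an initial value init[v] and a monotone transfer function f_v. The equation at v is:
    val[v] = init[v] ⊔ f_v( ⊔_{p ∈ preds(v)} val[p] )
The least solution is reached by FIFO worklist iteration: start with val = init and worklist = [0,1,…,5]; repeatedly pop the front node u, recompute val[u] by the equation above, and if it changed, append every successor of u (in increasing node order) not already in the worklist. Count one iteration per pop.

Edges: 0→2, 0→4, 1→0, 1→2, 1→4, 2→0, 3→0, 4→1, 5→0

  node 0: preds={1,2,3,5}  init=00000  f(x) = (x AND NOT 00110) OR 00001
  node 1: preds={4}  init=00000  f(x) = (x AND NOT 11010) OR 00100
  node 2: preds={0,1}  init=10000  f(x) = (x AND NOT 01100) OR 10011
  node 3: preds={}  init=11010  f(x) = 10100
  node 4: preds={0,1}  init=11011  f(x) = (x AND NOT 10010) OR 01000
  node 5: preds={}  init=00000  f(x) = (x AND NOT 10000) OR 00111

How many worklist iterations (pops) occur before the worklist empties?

8

Trace (8 dequeues):
  [1] u=0 | in 11010 | out 11001 | prev 00000 | push {}
  [2] u=1 | in 11011 | out 00101 | prev 00000 | push {0}
  [3] u=2 | in 11101 | out 10011 | prev 10000 | push {}
  [4] u=3 | in 00000 | out 11110 | prev 11010 | push {}
  [5] u=4 | in 11101 | out 11111 | prev 11011 | push {1}
  [6] u=5 | in 00000 | out 00111 | prev 00000 | push {}
  [7] u=0 | in 11111 | out 11001 | ==
  [8] u=1 | in 11111 | out 00101 | ==

Converged values:
  [0] 11001
  [1] 00101
  [2] 10011
  [3] 11110
  [4] 11111
  [5] 00111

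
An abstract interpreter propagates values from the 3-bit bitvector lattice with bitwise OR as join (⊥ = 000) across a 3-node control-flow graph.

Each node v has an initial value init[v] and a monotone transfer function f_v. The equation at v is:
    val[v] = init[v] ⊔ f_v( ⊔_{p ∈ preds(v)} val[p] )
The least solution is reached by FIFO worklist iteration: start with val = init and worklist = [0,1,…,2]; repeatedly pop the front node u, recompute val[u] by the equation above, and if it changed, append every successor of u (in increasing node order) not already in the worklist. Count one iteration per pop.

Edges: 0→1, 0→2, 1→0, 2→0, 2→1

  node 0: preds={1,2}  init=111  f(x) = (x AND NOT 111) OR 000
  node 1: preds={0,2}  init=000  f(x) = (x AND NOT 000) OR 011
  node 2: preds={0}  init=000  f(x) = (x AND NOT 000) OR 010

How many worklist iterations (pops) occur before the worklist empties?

Worklist (5 pops):
  #1 pop 0: in=000 → 111 (no change)
  #2 pop 1: in=111 → 111 (was 000); enqueue [0]
  #3 pop 2: in=111 → 111 (was 000); enqueue [1]
  #4 pop 0: in=111 → 111 (no change)
  #5 pop 1: in=111 → 111 (no change)

Fixpoint:
  val[0] = 111
  val[1] = 111
  val[2] = 111

5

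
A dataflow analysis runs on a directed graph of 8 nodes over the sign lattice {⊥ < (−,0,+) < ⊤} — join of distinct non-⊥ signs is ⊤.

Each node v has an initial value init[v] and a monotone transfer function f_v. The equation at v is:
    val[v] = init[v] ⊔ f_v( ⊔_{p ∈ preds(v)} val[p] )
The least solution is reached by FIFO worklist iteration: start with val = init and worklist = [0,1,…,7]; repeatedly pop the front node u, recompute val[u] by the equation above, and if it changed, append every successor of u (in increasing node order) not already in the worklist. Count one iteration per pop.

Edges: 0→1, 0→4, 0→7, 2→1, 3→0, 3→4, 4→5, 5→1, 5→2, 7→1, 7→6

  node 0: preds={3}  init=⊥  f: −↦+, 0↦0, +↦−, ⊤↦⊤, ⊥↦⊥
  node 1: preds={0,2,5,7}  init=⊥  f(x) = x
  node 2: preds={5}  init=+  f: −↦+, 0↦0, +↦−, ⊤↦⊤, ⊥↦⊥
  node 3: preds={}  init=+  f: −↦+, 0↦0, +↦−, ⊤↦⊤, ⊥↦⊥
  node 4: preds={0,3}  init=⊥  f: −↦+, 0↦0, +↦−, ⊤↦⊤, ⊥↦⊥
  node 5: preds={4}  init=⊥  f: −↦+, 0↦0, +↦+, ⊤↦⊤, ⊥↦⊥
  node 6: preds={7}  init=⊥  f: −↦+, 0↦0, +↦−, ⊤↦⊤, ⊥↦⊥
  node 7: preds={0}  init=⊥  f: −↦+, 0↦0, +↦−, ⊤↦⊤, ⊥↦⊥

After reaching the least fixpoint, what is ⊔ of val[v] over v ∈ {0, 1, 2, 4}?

Worklist (12 pops):
  #1 pop 0: in=+ → − (was ⊥); enqueue []
  #2 pop 1: in=⊤ → ⊤ (was ⊥); enqueue []
  #3 pop 2: in=⊥ → + (no change)
  #4 pop 3: in=⊥ → + (no change)
  #5 pop 4: in=⊤ → ⊤ (was ⊥); enqueue []
  #6 pop 5: in=⊤ → ⊤ (was ⊥); enqueue [1,2]
  #7 pop 6: in=⊥ → ⊥ (no change)
  #8 pop 7: in=− → + (was ⊥); enqueue [6]
  #9 pop 1: in=⊤ → ⊤ (no change)
  #10 pop 2: in=⊤ → ⊤ (was +); enqueue [1]
  #11 pop 6: in=+ → − (was ⊥); enqueue []
  #12 pop 1: in=⊤ → ⊤ (no change)

Fixpoint:
  val[0] = −
  val[1] = ⊤
  val[2] = ⊤
  val[3] = +
  val[4] = ⊤
  val[5] = ⊤
  val[6] = −
  val[7] = +

⊤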